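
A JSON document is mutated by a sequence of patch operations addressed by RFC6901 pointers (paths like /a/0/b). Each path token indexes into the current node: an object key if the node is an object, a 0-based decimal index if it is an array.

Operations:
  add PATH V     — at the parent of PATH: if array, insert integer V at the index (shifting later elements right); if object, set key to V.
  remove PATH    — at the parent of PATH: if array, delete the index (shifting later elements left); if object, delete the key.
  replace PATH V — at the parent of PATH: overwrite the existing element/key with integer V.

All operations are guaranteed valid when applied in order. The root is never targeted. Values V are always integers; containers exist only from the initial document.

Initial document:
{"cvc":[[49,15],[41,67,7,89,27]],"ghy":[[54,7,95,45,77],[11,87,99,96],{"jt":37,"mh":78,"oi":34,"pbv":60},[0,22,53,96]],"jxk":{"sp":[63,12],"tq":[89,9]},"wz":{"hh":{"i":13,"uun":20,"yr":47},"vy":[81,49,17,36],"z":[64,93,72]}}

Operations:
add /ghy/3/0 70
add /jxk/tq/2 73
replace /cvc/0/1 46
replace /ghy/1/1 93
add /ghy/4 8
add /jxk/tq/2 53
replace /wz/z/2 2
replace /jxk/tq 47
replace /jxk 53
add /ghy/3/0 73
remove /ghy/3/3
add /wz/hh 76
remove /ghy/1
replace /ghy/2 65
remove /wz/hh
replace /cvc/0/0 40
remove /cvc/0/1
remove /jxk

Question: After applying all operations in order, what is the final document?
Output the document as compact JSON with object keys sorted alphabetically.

After op 1 (add /ghy/3/0 70): {"cvc":[[49,15],[41,67,7,89,27]],"ghy":[[54,7,95,45,77],[11,87,99,96],{"jt":37,"mh":78,"oi":34,"pbv":60},[70,0,22,53,96]],"jxk":{"sp":[63,12],"tq":[89,9]},"wz":{"hh":{"i":13,"uun":20,"yr":47},"vy":[81,49,17,36],"z":[64,93,72]}}
After op 2 (add /jxk/tq/2 73): {"cvc":[[49,15],[41,67,7,89,27]],"ghy":[[54,7,95,45,77],[11,87,99,96],{"jt":37,"mh":78,"oi":34,"pbv":60},[70,0,22,53,96]],"jxk":{"sp":[63,12],"tq":[89,9,73]},"wz":{"hh":{"i":13,"uun":20,"yr":47},"vy":[81,49,17,36],"z":[64,93,72]}}
After op 3 (replace /cvc/0/1 46): {"cvc":[[49,46],[41,67,7,89,27]],"ghy":[[54,7,95,45,77],[11,87,99,96],{"jt":37,"mh":78,"oi":34,"pbv":60},[70,0,22,53,96]],"jxk":{"sp":[63,12],"tq":[89,9,73]},"wz":{"hh":{"i":13,"uun":20,"yr":47},"vy":[81,49,17,36],"z":[64,93,72]}}
After op 4 (replace /ghy/1/1 93): {"cvc":[[49,46],[41,67,7,89,27]],"ghy":[[54,7,95,45,77],[11,93,99,96],{"jt":37,"mh":78,"oi":34,"pbv":60},[70,0,22,53,96]],"jxk":{"sp":[63,12],"tq":[89,9,73]},"wz":{"hh":{"i":13,"uun":20,"yr":47},"vy":[81,49,17,36],"z":[64,93,72]}}
After op 5 (add /ghy/4 8): {"cvc":[[49,46],[41,67,7,89,27]],"ghy":[[54,7,95,45,77],[11,93,99,96],{"jt":37,"mh":78,"oi":34,"pbv":60},[70,0,22,53,96],8],"jxk":{"sp":[63,12],"tq":[89,9,73]},"wz":{"hh":{"i":13,"uun":20,"yr":47},"vy":[81,49,17,36],"z":[64,93,72]}}
After op 6 (add /jxk/tq/2 53): {"cvc":[[49,46],[41,67,7,89,27]],"ghy":[[54,7,95,45,77],[11,93,99,96],{"jt":37,"mh":78,"oi":34,"pbv":60},[70,0,22,53,96],8],"jxk":{"sp":[63,12],"tq":[89,9,53,73]},"wz":{"hh":{"i":13,"uun":20,"yr":47},"vy":[81,49,17,36],"z":[64,93,72]}}
After op 7 (replace /wz/z/2 2): {"cvc":[[49,46],[41,67,7,89,27]],"ghy":[[54,7,95,45,77],[11,93,99,96],{"jt":37,"mh":78,"oi":34,"pbv":60},[70,0,22,53,96],8],"jxk":{"sp":[63,12],"tq":[89,9,53,73]},"wz":{"hh":{"i":13,"uun":20,"yr":47},"vy":[81,49,17,36],"z":[64,93,2]}}
After op 8 (replace /jxk/tq 47): {"cvc":[[49,46],[41,67,7,89,27]],"ghy":[[54,7,95,45,77],[11,93,99,96],{"jt":37,"mh":78,"oi":34,"pbv":60},[70,0,22,53,96],8],"jxk":{"sp":[63,12],"tq":47},"wz":{"hh":{"i":13,"uun":20,"yr":47},"vy":[81,49,17,36],"z":[64,93,2]}}
After op 9 (replace /jxk 53): {"cvc":[[49,46],[41,67,7,89,27]],"ghy":[[54,7,95,45,77],[11,93,99,96],{"jt":37,"mh":78,"oi":34,"pbv":60},[70,0,22,53,96],8],"jxk":53,"wz":{"hh":{"i":13,"uun":20,"yr":47},"vy":[81,49,17,36],"z":[64,93,2]}}
After op 10 (add /ghy/3/0 73): {"cvc":[[49,46],[41,67,7,89,27]],"ghy":[[54,7,95,45,77],[11,93,99,96],{"jt":37,"mh":78,"oi":34,"pbv":60},[73,70,0,22,53,96],8],"jxk":53,"wz":{"hh":{"i":13,"uun":20,"yr":47},"vy":[81,49,17,36],"z":[64,93,2]}}
After op 11 (remove /ghy/3/3): {"cvc":[[49,46],[41,67,7,89,27]],"ghy":[[54,7,95,45,77],[11,93,99,96],{"jt":37,"mh":78,"oi":34,"pbv":60},[73,70,0,53,96],8],"jxk":53,"wz":{"hh":{"i":13,"uun":20,"yr":47},"vy":[81,49,17,36],"z":[64,93,2]}}
After op 12 (add /wz/hh 76): {"cvc":[[49,46],[41,67,7,89,27]],"ghy":[[54,7,95,45,77],[11,93,99,96],{"jt":37,"mh":78,"oi":34,"pbv":60},[73,70,0,53,96],8],"jxk":53,"wz":{"hh":76,"vy":[81,49,17,36],"z":[64,93,2]}}
After op 13 (remove /ghy/1): {"cvc":[[49,46],[41,67,7,89,27]],"ghy":[[54,7,95,45,77],{"jt":37,"mh":78,"oi":34,"pbv":60},[73,70,0,53,96],8],"jxk":53,"wz":{"hh":76,"vy":[81,49,17,36],"z":[64,93,2]}}
After op 14 (replace /ghy/2 65): {"cvc":[[49,46],[41,67,7,89,27]],"ghy":[[54,7,95,45,77],{"jt":37,"mh":78,"oi":34,"pbv":60},65,8],"jxk":53,"wz":{"hh":76,"vy":[81,49,17,36],"z":[64,93,2]}}
After op 15 (remove /wz/hh): {"cvc":[[49,46],[41,67,7,89,27]],"ghy":[[54,7,95,45,77],{"jt":37,"mh":78,"oi":34,"pbv":60},65,8],"jxk":53,"wz":{"vy":[81,49,17,36],"z":[64,93,2]}}
After op 16 (replace /cvc/0/0 40): {"cvc":[[40,46],[41,67,7,89,27]],"ghy":[[54,7,95,45,77],{"jt":37,"mh":78,"oi":34,"pbv":60},65,8],"jxk":53,"wz":{"vy":[81,49,17,36],"z":[64,93,2]}}
After op 17 (remove /cvc/0/1): {"cvc":[[40],[41,67,7,89,27]],"ghy":[[54,7,95,45,77],{"jt":37,"mh":78,"oi":34,"pbv":60},65,8],"jxk":53,"wz":{"vy":[81,49,17,36],"z":[64,93,2]}}
After op 18 (remove /jxk): {"cvc":[[40],[41,67,7,89,27]],"ghy":[[54,7,95,45,77],{"jt":37,"mh":78,"oi":34,"pbv":60},65,8],"wz":{"vy":[81,49,17,36],"z":[64,93,2]}}

Answer: {"cvc":[[40],[41,67,7,89,27]],"ghy":[[54,7,95,45,77],{"jt":37,"mh":78,"oi":34,"pbv":60},65,8],"wz":{"vy":[81,49,17,36],"z":[64,93,2]}}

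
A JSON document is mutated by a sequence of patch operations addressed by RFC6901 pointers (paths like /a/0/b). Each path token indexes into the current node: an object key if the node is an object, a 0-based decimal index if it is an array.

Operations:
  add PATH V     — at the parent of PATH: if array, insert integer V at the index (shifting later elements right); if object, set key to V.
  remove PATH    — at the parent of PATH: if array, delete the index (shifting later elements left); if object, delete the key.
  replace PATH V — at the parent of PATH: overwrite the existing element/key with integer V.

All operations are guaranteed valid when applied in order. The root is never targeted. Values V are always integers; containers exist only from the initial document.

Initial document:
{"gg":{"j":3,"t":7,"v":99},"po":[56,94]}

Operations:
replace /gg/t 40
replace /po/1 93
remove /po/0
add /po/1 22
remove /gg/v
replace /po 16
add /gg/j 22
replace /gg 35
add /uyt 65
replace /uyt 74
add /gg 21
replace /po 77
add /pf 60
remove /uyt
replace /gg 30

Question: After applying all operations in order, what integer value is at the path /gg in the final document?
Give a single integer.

After op 1 (replace /gg/t 40): {"gg":{"j":3,"t":40,"v":99},"po":[56,94]}
After op 2 (replace /po/1 93): {"gg":{"j":3,"t":40,"v":99},"po":[56,93]}
After op 3 (remove /po/0): {"gg":{"j":3,"t":40,"v":99},"po":[93]}
After op 4 (add /po/1 22): {"gg":{"j":3,"t":40,"v":99},"po":[93,22]}
After op 5 (remove /gg/v): {"gg":{"j":3,"t":40},"po":[93,22]}
After op 6 (replace /po 16): {"gg":{"j":3,"t":40},"po":16}
After op 7 (add /gg/j 22): {"gg":{"j":22,"t":40},"po":16}
After op 8 (replace /gg 35): {"gg":35,"po":16}
After op 9 (add /uyt 65): {"gg":35,"po":16,"uyt":65}
After op 10 (replace /uyt 74): {"gg":35,"po":16,"uyt":74}
After op 11 (add /gg 21): {"gg":21,"po":16,"uyt":74}
After op 12 (replace /po 77): {"gg":21,"po":77,"uyt":74}
After op 13 (add /pf 60): {"gg":21,"pf":60,"po":77,"uyt":74}
After op 14 (remove /uyt): {"gg":21,"pf":60,"po":77}
After op 15 (replace /gg 30): {"gg":30,"pf":60,"po":77}
Value at /gg: 30

Answer: 30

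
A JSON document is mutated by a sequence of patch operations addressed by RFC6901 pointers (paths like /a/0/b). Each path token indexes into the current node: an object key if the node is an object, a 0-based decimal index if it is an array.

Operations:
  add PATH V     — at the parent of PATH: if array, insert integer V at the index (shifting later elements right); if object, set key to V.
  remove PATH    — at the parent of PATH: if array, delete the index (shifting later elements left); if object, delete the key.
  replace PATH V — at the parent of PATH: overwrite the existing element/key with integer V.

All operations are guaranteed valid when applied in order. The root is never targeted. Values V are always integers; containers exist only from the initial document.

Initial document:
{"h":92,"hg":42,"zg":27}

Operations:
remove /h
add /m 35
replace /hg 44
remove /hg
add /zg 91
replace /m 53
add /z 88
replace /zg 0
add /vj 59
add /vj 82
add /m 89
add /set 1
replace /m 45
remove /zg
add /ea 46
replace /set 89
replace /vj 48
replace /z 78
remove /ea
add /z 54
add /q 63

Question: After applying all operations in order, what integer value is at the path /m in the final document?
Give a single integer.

After op 1 (remove /h): {"hg":42,"zg":27}
After op 2 (add /m 35): {"hg":42,"m":35,"zg":27}
After op 3 (replace /hg 44): {"hg":44,"m":35,"zg":27}
After op 4 (remove /hg): {"m":35,"zg":27}
After op 5 (add /zg 91): {"m":35,"zg":91}
After op 6 (replace /m 53): {"m":53,"zg":91}
After op 7 (add /z 88): {"m":53,"z":88,"zg":91}
After op 8 (replace /zg 0): {"m":53,"z":88,"zg":0}
After op 9 (add /vj 59): {"m":53,"vj":59,"z":88,"zg":0}
After op 10 (add /vj 82): {"m":53,"vj":82,"z":88,"zg":0}
After op 11 (add /m 89): {"m":89,"vj":82,"z":88,"zg":0}
After op 12 (add /set 1): {"m":89,"set":1,"vj":82,"z":88,"zg":0}
After op 13 (replace /m 45): {"m":45,"set":1,"vj":82,"z":88,"zg":0}
After op 14 (remove /zg): {"m":45,"set":1,"vj":82,"z":88}
After op 15 (add /ea 46): {"ea":46,"m":45,"set":1,"vj":82,"z":88}
After op 16 (replace /set 89): {"ea":46,"m":45,"set":89,"vj":82,"z":88}
After op 17 (replace /vj 48): {"ea":46,"m":45,"set":89,"vj":48,"z":88}
After op 18 (replace /z 78): {"ea":46,"m":45,"set":89,"vj":48,"z":78}
After op 19 (remove /ea): {"m":45,"set":89,"vj":48,"z":78}
After op 20 (add /z 54): {"m":45,"set":89,"vj":48,"z":54}
After op 21 (add /q 63): {"m":45,"q":63,"set":89,"vj":48,"z":54}
Value at /m: 45

Answer: 45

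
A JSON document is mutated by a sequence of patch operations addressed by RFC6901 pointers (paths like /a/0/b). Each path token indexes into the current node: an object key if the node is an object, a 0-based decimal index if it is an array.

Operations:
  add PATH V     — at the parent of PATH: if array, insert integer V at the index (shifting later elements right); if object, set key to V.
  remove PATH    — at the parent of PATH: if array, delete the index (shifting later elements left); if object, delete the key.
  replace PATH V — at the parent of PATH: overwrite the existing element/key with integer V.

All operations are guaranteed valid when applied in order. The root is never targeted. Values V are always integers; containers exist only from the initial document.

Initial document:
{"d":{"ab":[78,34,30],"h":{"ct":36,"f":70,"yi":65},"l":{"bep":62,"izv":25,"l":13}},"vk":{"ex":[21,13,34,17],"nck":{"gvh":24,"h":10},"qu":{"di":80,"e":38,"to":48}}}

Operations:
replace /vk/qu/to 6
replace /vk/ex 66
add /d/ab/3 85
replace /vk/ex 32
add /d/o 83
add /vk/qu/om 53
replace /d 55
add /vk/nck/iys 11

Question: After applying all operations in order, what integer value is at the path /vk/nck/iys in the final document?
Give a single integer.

Answer: 11

Derivation:
After op 1 (replace /vk/qu/to 6): {"d":{"ab":[78,34,30],"h":{"ct":36,"f":70,"yi":65},"l":{"bep":62,"izv":25,"l":13}},"vk":{"ex":[21,13,34,17],"nck":{"gvh":24,"h":10},"qu":{"di":80,"e":38,"to":6}}}
After op 2 (replace /vk/ex 66): {"d":{"ab":[78,34,30],"h":{"ct":36,"f":70,"yi":65},"l":{"bep":62,"izv":25,"l":13}},"vk":{"ex":66,"nck":{"gvh":24,"h":10},"qu":{"di":80,"e":38,"to":6}}}
After op 3 (add /d/ab/3 85): {"d":{"ab":[78,34,30,85],"h":{"ct":36,"f":70,"yi":65},"l":{"bep":62,"izv":25,"l":13}},"vk":{"ex":66,"nck":{"gvh":24,"h":10},"qu":{"di":80,"e":38,"to":6}}}
After op 4 (replace /vk/ex 32): {"d":{"ab":[78,34,30,85],"h":{"ct":36,"f":70,"yi":65},"l":{"bep":62,"izv":25,"l":13}},"vk":{"ex":32,"nck":{"gvh":24,"h":10},"qu":{"di":80,"e":38,"to":6}}}
After op 5 (add /d/o 83): {"d":{"ab":[78,34,30,85],"h":{"ct":36,"f":70,"yi":65},"l":{"bep":62,"izv":25,"l":13},"o":83},"vk":{"ex":32,"nck":{"gvh":24,"h":10},"qu":{"di":80,"e":38,"to":6}}}
After op 6 (add /vk/qu/om 53): {"d":{"ab":[78,34,30,85],"h":{"ct":36,"f":70,"yi":65},"l":{"bep":62,"izv":25,"l":13},"o":83},"vk":{"ex":32,"nck":{"gvh":24,"h":10},"qu":{"di":80,"e":38,"om":53,"to":6}}}
After op 7 (replace /d 55): {"d":55,"vk":{"ex":32,"nck":{"gvh":24,"h":10},"qu":{"di":80,"e":38,"om":53,"to":6}}}
After op 8 (add /vk/nck/iys 11): {"d":55,"vk":{"ex":32,"nck":{"gvh":24,"h":10,"iys":11},"qu":{"di":80,"e":38,"om":53,"to":6}}}
Value at /vk/nck/iys: 11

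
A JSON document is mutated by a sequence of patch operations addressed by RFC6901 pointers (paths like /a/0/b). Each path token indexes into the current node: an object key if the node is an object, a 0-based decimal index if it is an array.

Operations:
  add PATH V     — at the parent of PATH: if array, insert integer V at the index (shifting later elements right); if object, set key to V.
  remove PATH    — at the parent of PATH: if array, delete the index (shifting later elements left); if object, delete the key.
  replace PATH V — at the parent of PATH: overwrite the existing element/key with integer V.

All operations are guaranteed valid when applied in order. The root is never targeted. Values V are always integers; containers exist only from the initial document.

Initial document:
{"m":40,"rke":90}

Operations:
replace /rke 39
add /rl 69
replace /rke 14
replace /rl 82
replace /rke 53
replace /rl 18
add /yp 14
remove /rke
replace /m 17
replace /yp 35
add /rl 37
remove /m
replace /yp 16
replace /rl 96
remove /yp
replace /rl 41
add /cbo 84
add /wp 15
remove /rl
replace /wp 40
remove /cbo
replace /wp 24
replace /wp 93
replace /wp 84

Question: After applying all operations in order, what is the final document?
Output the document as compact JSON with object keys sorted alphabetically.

Answer: {"wp":84}

Derivation:
After op 1 (replace /rke 39): {"m":40,"rke":39}
After op 2 (add /rl 69): {"m":40,"rke":39,"rl":69}
After op 3 (replace /rke 14): {"m":40,"rke":14,"rl":69}
After op 4 (replace /rl 82): {"m":40,"rke":14,"rl":82}
After op 5 (replace /rke 53): {"m":40,"rke":53,"rl":82}
After op 6 (replace /rl 18): {"m":40,"rke":53,"rl":18}
After op 7 (add /yp 14): {"m":40,"rke":53,"rl":18,"yp":14}
After op 8 (remove /rke): {"m":40,"rl":18,"yp":14}
After op 9 (replace /m 17): {"m":17,"rl":18,"yp":14}
After op 10 (replace /yp 35): {"m":17,"rl":18,"yp":35}
After op 11 (add /rl 37): {"m":17,"rl":37,"yp":35}
After op 12 (remove /m): {"rl":37,"yp":35}
After op 13 (replace /yp 16): {"rl":37,"yp":16}
After op 14 (replace /rl 96): {"rl":96,"yp":16}
After op 15 (remove /yp): {"rl":96}
After op 16 (replace /rl 41): {"rl":41}
After op 17 (add /cbo 84): {"cbo":84,"rl":41}
After op 18 (add /wp 15): {"cbo":84,"rl":41,"wp":15}
After op 19 (remove /rl): {"cbo":84,"wp":15}
After op 20 (replace /wp 40): {"cbo":84,"wp":40}
After op 21 (remove /cbo): {"wp":40}
After op 22 (replace /wp 24): {"wp":24}
After op 23 (replace /wp 93): {"wp":93}
After op 24 (replace /wp 84): {"wp":84}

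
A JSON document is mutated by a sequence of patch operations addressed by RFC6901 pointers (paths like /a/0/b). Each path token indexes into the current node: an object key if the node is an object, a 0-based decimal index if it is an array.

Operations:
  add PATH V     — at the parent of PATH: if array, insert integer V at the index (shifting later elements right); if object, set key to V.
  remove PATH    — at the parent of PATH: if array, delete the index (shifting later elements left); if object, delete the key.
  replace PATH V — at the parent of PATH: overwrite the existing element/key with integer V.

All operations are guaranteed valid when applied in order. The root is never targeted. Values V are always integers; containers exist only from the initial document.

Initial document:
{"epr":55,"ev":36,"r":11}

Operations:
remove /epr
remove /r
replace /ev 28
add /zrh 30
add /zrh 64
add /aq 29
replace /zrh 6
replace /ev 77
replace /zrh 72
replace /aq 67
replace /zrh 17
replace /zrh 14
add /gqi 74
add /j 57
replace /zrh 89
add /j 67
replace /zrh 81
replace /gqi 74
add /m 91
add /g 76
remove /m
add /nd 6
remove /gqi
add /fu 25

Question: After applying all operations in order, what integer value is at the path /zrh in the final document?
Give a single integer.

After op 1 (remove /epr): {"ev":36,"r":11}
After op 2 (remove /r): {"ev":36}
After op 3 (replace /ev 28): {"ev":28}
After op 4 (add /zrh 30): {"ev":28,"zrh":30}
After op 5 (add /zrh 64): {"ev":28,"zrh":64}
After op 6 (add /aq 29): {"aq":29,"ev":28,"zrh":64}
After op 7 (replace /zrh 6): {"aq":29,"ev":28,"zrh":6}
After op 8 (replace /ev 77): {"aq":29,"ev":77,"zrh":6}
After op 9 (replace /zrh 72): {"aq":29,"ev":77,"zrh":72}
After op 10 (replace /aq 67): {"aq":67,"ev":77,"zrh":72}
After op 11 (replace /zrh 17): {"aq":67,"ev":77,"zrh":17}
After op 12 (replace /zrh 14): {"aq":67,"ev":77,"zrh":14}
After op 13 (add /gqi 74): {"aq":67,"ev":77,"gqi":74,"zrh":14}
After op 14 (add /j 57): {"aq":67,"ev":77,"gqi":74,"j":57,"zrh":14}
After op 15 (replace /zrh 89): {"aq":67,"ev":77,"gqi":74,"j":57,"zrh":89}
After op 16 (add /j 67): {"aq":67,"ev":77,"gqi":74,"j":67,"zrh":89}
After op 17 (replace /zrh 81): {"aq":67,"ev":77,"gqi":74,"j":67,"zrh":81}
After op 18 (replace /gqi 74): {"aq":67,"ev":77,"gqi":74,"j":67,"zrh":81}
After op 19 (add /m 91): {"aq":67,"ev":77,"gqi":74,"j":67,"m":91,"zrh":81}
After op 20 (add /g 76): {"aq":67,"ev":77,"g":76,"gqi":74,"j":67,"m":91,"zrh":81}
After op 21 (remove /m): {"aq":67,"ev":77,"g":76,"gqi":74,"j":67,"zrh":81}
After op 22 (add /nd 6): {"aq":67,"ev":77,"g":76,"gqi":74,"j":67,"nd":6,"zrh":81}
After op 23 (remove /gqi): {"aq":67,"ev":77,"g":76,"j":67,"nd":6,"zrh":81}
After op 24 (add /fu 25): {"aq":67,"ev":77,"fu":25,"g":76,"j":67,"nd":6,"zrh":81}
Value at /zrh: 81

Answer: 81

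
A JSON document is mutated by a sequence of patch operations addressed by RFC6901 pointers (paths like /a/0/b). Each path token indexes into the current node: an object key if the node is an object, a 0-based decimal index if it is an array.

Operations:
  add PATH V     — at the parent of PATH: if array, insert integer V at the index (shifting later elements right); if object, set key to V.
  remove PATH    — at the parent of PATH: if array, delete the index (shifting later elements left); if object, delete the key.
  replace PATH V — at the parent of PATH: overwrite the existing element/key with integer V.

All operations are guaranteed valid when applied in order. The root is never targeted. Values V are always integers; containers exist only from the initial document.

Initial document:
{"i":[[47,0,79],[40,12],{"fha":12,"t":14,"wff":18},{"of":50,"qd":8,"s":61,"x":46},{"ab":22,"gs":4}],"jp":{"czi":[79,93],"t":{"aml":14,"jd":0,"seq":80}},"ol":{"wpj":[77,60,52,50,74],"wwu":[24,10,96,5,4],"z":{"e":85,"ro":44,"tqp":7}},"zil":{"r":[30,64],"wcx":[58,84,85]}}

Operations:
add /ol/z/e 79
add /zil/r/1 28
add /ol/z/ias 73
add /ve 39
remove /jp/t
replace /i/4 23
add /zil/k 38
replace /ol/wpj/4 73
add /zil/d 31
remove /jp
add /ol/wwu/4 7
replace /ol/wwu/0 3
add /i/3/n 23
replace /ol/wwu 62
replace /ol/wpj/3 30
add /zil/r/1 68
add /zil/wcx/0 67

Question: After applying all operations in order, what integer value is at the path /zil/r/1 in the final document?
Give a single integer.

After op 1 (add /ol/z/e 79): {"i":[[47,0,79],[40,12],{"fha":12,"t":14,"wff":18},{"of":50,"qd":8,"s":61,"x":46},{"ab":22,"gs":4}],"jp":{"czi":[79,93],"t":{"aml":14,"jd":0,"seq":80}},"ol":{"wpj":[77,60,52,50,74],"wwu":[24,10,96,5,4],"z":{"e":79,"ro":44,"tqp":7}},"zil":{"r":[30,64],"wcx":[58,84,85]}}
After op 2 (add /zil/r/1 28): {"i":[[47,0,79],[40,12],{"fha":12,"t":14,"wff":18},{"of":50,"qd":8,"s":61,"x":46},{"ab":22,"gs":4}],"jp":{"czi":[79,93],"t":{"aml":14,"jd":0,"seq":80}},"ol":{"wpj":[77,60,52,50,74],"wwu":[24,10,96,5,4],"z":{"e":79,"ro":44,"tqp":7}},"zil":{"r":[30,28,64],"wcx":[58,84,85]}}
After op 3 (add /ol/z/ias 73): {"i":[[47,0,79],[40,12],{"fha":12,"t":14,"wff":18},{"of":50,"qd":8,"s":61,"x":46},{"ab":22,"gs":4}],"jp":{"czi":[79,93],"t":{"aml":14,"jd":0,"seq":80}},"ol":{"wpj":[77,60,52,50,74],"wwu":[24,10,96,5,4],"z":{"e":79,"ias":73,"ro":44,"tqp":7}},"zil":{"r":[30,28,64],"wcx":[58,84,85]}}
After op 4 (add /ve 39): {"i":[[47,0,79],[40,12],{"fha":12,"t":14,"wff":18},{"of":50,"qd":8,"s":61,"x":46},{"ab":22,"gs":4}],"jp":{"czi":[79,93],"t":{"aml":14,"jd":0,"seq":80}},"ol":{"wpj":[77,60,52,50,74],"wwu":[24,10,96,5,4],"z":{"e":79,"ias":73,"ro":44,"tqp":7}},"ve":39,"zil":{"r":[30,28,64],"wcx":[58,84,85]}}
After op 5 (remove /jp/t): {"i":[[47,0,79],[40,12],{"fha":12,"t":14,"wff":18},{"of":50,"qd":8,"s":61,"x":46},{"ab":22,"gs":4}],"jp":{"czi":[79,93]},"ol":{"wpj":[77,60,52,50,74],"wwu":[24,10,96,5,4],"z":{"e":79,"ias":73,"ro":44,"tqp":7}},"ve":39,"zil":{"r":[30,28,64],"wcx":[58,84,85]}}
After op 6 (replace /i/4 23): {"i":[[47,0,79],[40,12],{"fha":12,"t":14,"wff":18},{"of":50,"qd":8,"s":61,"x":46},23],"jp":{"czi":[79,93]},"ol":{"wpj":[77,60,52,50,74],"wwu":[24,10,96,5,4],"z":{"e":79,"ias":73,"ro":44,"tqp":7}},"ve":39,"zil":{"r":[30,28,64],"wcx":[58,84,85]}}
After op 7 (add /zil/k 38): {"i":[[47,0,79],[40,12],{"fha":12,"t":14,"wff":18},{"of":50,"qd":8,"s":61,"x":46},23],"jp":{"czi":[79,93]},"ol":{"wpj":[77,60,52,50,74],"wwu":[24,10,96,5,4],"z":{"e":79,"ias":73,"ro":44,"tqp":7}},"ve":39,"zil":{"k":38,"r":[30,28,64],"wcx":[58,84,85]}}
After op 8 (replace /ol/wpj/4 73): {"i":[[47,0,79],[40,12],{"fha":12,"t":14,"wff":18},{"of":50,"qd":8,"s":61,"x":46},23],"jp":{"czi":[79,93]},"ol":{"wpj":[77,60,52,50,73],"wwu":[24,10,96,5,4],"z":{"e":79,"ias":73,"ro":44,"tqp":7}},"ve":39,"zil":{"k":38,"r":[30,28,64],"wcx":[58,84,85]}}
After op 9 (add /zil/d 31): {"i":[[47,0,79],[40,12],{"fha":12,"t":14,"wff":18},{"of":50,"qd":8,"s":61,"x":46},23],"jp":{"czi":[79,93]},"ol":{"wpj":[77,60,52,50,73],"wwu":[24,10,96,5,4],"z":{"e":79,"ias":73,"ro":44,"tqp":7}},"ve":39,"zil":{"d":31,"k":38,"r":[30,28,64],"wcx":[58,84,85]}}
After op 10 (remove /jp): {"i":[[47,0,79],[40,12],{"fha":12,"t":14,"wff":18},{"of":50,"qd":8,"s":61,"x":46},23],"ol":{"wpj":[77,60,52,50,73],"wwu":[24,10,96,5,4],"z":{"e":79,"ias":73,"ro":44,"tqp":7}},"ve":39,"zil":{"d":31,"k":38,"r":[30,28,64],"wcx":[58,84,85]}}
After op 11 (add /ol/wwu/4 7): {"i":[[47,0,79],[40,12],{"fha":12,"t":14,"wff":18},{"of":50,"qd":8,"s":61,"x":46},23],"ol":{"wpj":[77,60,52,50,73],"wwu":[24,10,96,5,7,4],"z":{"e":79,"ias":73,"ro":44,"tqp":7}},"ve":39,"zil":{"d":31,"k":38,"r":[30,28,64],"wcx":[58,84,85]}}
After op 12 (replace /ol/wwu/0 3): {"i":[[47,0,79],[40,12],{"fha":12,"t":14,"wff":18},{"of":50,"qd":8,"s":61,"x":46},23],"ol":{"wpj":[77,60,52,50,73],"wwu":[3,10,96,5,7,4],"z":{"e":79,"ias":73,"ro":44,"tqp":7}},"ve":39,"zil":{"d":31,"k":38,"r":[30,28,64],"wcx":[58,84,85]}}
After op 13 (add /i/3/n 23): {"i":[[47,0,79],[40,12],{"fha":12,"t":14,"wff":18},{"n":23,"of":50,"qd":8,"s":61,"x":46},23],"ol":{"wpj":[77,60,52,50,73],"wwu":[3,10,96,5,7,4],"z":{"e":79,"ias":73,"ro":44,"tqp":7}},"ve":39,"zil":{"d":31,"k":38,"r":[30,28,64],"wcx":[58,84,85]}}
After op 14 (replace /ol/wwu 62): {"i":[[47,0,79],[40,12],{"fha":12,"t":14,"wff":18},{"n":23,"of":50,"qd":8,"s":61,"x":46},23],"ol":{"wpj":[77,60,52,50,73],"wwu":62,"z":{"e":79,"ias":73,"ro":44,"tqp":7}},"ve":39,"zil":{"d":31,"k":38,"r":[30,28,64],"wcx":[58,84,85]}}
After op 15 (replace /ol/wpj/3 30): {"i":[[47,0,79],[40,12],{"fha":12,"t":14,"wff":18},{"n":23,"of":50,"qd":8,"s":61,"x":46},23],"ol":{"wpj":[77,60,52,30,73],"wwu":62,"z":{"e":79,"ias":73,"ro":44,"tqp":7}},"ve":39,"zil":{"d":31,"k":38,"r":[30,28,64],"wcx":[58,84,85]}}
After op 16 (add /zil/r/1 68): {"i":[[47,0,79],[40,12],{"fha":12,"t":14,"wff":18},{"n":23,"of":50,"qd":8,"s":61,"x":46},23],"ol":{"wpj":[77,60,52,30,73],"wwu":62,"z":{"e":79,"ias":73,"ro":44,"tqp":7}},"ve":39,"zil":{"d":31,"k":38,"r":[30,68,28,64],"wcx":[58,84,85]}}
After op 17 (add /zil/wcx/0 67): {"i":[[47,0,79],[40,12],{"fha":12,"t":14,"wff":18},{"n":23,"of":50,"qd":8,"s":61,"x":46},23],"ol":{"wpj":[77,60,52,30,73],"wwu":62,"z":{"e":79,"ias":73,"ro":44,"tqp":7}},"ve":39,"zil":{"d":31,"k":38,"r":[30,68,28,64],"wcx":[67,58,84,85]}}
Value at /zil/r/1: 68

Answer: 68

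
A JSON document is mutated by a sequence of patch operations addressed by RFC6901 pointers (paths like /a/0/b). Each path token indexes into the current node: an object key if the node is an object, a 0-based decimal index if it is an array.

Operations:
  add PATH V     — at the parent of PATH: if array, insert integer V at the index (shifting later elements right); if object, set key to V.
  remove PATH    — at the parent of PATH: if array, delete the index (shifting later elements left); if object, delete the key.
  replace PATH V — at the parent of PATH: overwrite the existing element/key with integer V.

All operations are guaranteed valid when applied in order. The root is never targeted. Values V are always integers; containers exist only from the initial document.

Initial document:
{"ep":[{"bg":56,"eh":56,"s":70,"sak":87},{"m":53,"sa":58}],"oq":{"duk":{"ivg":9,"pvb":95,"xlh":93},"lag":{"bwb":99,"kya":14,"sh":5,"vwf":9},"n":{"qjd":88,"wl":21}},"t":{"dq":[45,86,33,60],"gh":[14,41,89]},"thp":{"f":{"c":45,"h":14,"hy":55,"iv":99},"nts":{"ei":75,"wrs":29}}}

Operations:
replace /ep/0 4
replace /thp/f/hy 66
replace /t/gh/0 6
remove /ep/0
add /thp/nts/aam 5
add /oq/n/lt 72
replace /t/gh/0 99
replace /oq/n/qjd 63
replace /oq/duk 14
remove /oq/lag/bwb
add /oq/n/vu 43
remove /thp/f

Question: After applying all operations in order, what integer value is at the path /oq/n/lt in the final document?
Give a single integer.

Answer: 72

Derivation:
After op 1 (replace /ep/0 4): {"ep":[4,{"m":53,"sa":58}],"oq":{"duk":{"ivg":9,"pvb":95,"xlh":93},"lag":{"bwb":99,"kya":14,"sh":5,"vwf":9},"n":{"qjd":88,"wl":21}},"t":{"dq":[45,86,33,60],"gh":[14,41,89]},"thp":{"f":{"c":45,"h":14,"hy":55,"iv":99},"nts":{"ei":75,"wrs":29}}}
After op 2 (replace /thp/f/hy 66): {"ep":[4,{"m":53,"sa":58}],"oq":{"duk":{"ivg":9,"pvb":95,"xlh":93},"lag":{"bwb":99,"kya":14,"sh":5,"vwf":9},"n":{"qjd":88,"wl":21}},"t":{"dq":[45,86,33,60],"gh":[14,41,89]},"thp":{"f":{"c":45,"h":14,"hy":66,"iv":99},"nts":{"ei":75,"wrs":29}}}
After op 3 (replace /t/gh/0 6): {"ep":[4,{"m":53,"sa":58}],"oq":{"duk":{"ivg":9,"pvb":95,"xlh":93},"lag":{"bwb":99,"kya":14,"sh":5,"vwf":9},"n":{"qjd":88,"wl":21}},"t":{"dq":[45,86,33,60],"gh":[6,41,89]},"thp":{"f":{"c":45,"h":14,"hy":66,"iv":99},"nts":{"ei":75,"wrs":29}}}
After op 4 (remove /ep/0): {"ep":[{"m":53,"sa":58}],"oq":{"duk":{"ivg":9,"pvb":95,"xlh":93},"lag":{"bwb":99,"kya":14,"sh":5,"vwf":9},"n":{"qjd":88,"wl":21}},"t":{"dq":[45,86,33,60],"gh":[6,41,89]},"thp":{"f":{"c":45,"h":14,"hy":66,"iv":99},"nts":{"ei":75,"wrs":29}}}
After op 5 (add /thp/nts/aam 5): {"ep":[{"m":53,"sa":58}],"oq":{"duk":{"ivg":9,"pvb":95,"xlh":93},"lag":{"bwb":99,"kya":14,"sh":5,"vwf":9},"n":{"qjd":88,"wl":21}},"t":{"dq":[45,86,33,60],"gh":[6,41,89]},"thp":{"f":{"c":45,"h":14,"hy":66,"iv":99},"nts":{"aam":5,"ei":75,"wrs":29}}}
After op 6 (add /oq/n/lt 72): {"ep":[{"m":53,"sa":58}],"oq":{"duk":{"ivg":9,"pvb":95,"xlh":93},"lag":{"bwb":99,"kya":14,"sh":5,"vwf":9},"n":{"lt":72,"qjd":88,"wl":21}},"t":{"dq":[45,86,33,60],"gh":[6,41,89]},"thp":{"f":{"c":45,"h":14,"hy":66,"iv":99},"nts":{"aam":5,"ei":75,"wrs":29}}}
After op 7 (replace /t/gh/0 99): {"ep":[{"m":53,"sa":58}],"oq":{"duk":{"ivg":9,"pvb":95,"xlh":93},"lag":{"bwb":99,"kya":14,"sh":5,"vwf":9},"n":{"lt":72,"qjd":88,"wl":21}},"t":{"dq":[45,86,33,60],"gh":[99,41,89]},"thp":{"f":{"c":45,"h":14,"hy":66,"iv":99},"nts":{"aam":5,"ei":75,"wrs":29}}}
After op 8 (replace /oq/n/qjd 63): {"ep":[{"m":53,"sa":58}],"oq":{"duk":{"ivg":9,"pvb":95,"xlh":93},"lag":{"bwb":99,"kya":14,"sh":5,"vwf":9},"n":{"lt":72,"qjd":63,"wl":21}},"t":{"dq":[45,86,33,60],"gh":[99,41,89]},"thp":{"f":{"c":45,"h":14,"hy":66,"iv":99},"nts":{"aam":5,"ei":75,"wrs":29}}}
After op 9 (replace /oq/duk 14): {"ep":[{"m":53,"sa":58}],"oq":{"duk":14,"lag":{"bwb":99,"kya":14,"sh":5,"vwf":9},"n":{"lt":72,"qjd":63,"wl":21}},"t":{"dq":[45,86,33,60],"gh":[99,41,89]},"thp":{"f":{"c":45,"h":14,"hy":66,"iv":99},"nts":{"aam":5,"ei":75,"wrs":29}}}
After op 10 (remove /oq/lag/bwb): {"ep":[{"m":53,"sa":58}],"oq":{"duk":14,"lag":{"kya":14,"sh":5,"vwf":9},"n":{"lt":72,"qjd":63,"wl":21}},"t":{"dq":[45,86,33,60],"gh":[99,41,89]},"thp":{"f":{"c":45,"h":14,"hy":66,"iv":99},"nts":{"aam":5,"ei":75,"wrs":29}}}
After op 11 (add /oq/n/vu 43): {"ep":[{"m":53,"sa":58}],"oq":{"duk":14,"lag":{"kya":14,"sh":5,"vwf":9},"n":{"lt":72,"qjd":63,"vu":43,"wl":21}},"t":{"dq":[45,86,33,60],"gh":[99,41,89]},"thp":{"f":{"c":45,"h":14,"hy":66,"iv":99},"nts":{"aam":5,"ei":75,"wrs":29}}}
After op 12 (remove /thp/f): {"ep":[{"m":53,"sa":58}],"oq":{"duk":14,"lag":{"kya":14,"sh":5,"vwf":9},"n":{"lt":72,"qjd":63,"vu":43,"wl":21}},"t":{"dq":[45,86,33,60],"gh":[99,41,89]},"thp":{"nts":{"aam":5,"ei":75,"wrs":29}}}
Value at /oq/n/lt: 72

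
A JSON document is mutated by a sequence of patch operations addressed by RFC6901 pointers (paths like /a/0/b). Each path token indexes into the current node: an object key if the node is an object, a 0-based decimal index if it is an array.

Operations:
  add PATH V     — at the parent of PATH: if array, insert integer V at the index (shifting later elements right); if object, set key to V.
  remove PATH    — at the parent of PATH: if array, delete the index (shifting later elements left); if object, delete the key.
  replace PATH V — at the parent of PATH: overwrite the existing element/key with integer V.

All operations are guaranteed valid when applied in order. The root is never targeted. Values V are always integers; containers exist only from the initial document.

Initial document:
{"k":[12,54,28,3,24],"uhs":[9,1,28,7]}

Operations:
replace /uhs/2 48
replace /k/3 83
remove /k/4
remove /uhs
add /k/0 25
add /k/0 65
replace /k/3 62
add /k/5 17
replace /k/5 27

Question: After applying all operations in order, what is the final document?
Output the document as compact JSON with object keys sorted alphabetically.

After op 1 (replace /uhs/2 48): {"k":[12,54,28,3,24],"uhs":[9,1,48,7]}
After op 2 (replace /k/3 83): {"k":[12,54,28,83,24],"uhs":[9,1,48,7]}
After op 3 (remove /k/4): {"k":[12,54,28,83],"uhs":[9,1,48,7]}
After op 4 (remove /uhs): {"k":[12,54,28,83]}
After op 5 (add /k/0 25): {"k":[25,12,54,28,83]}
After op 6 (add /k/0 65): {"k":[65,25,12,54,28,83]}
After op 7 (replace /k/3 62): {"k":[65,25,12,62,28,83]}
After op 8 (add /k/5 17): {"k":[65,25,12,62,28,17,83]}
After op 9 (replace /k/5 27): {"k":[65,25,12,62,28,27,83]}

Answer: {"k":[65,25,12,62,28,27,83]}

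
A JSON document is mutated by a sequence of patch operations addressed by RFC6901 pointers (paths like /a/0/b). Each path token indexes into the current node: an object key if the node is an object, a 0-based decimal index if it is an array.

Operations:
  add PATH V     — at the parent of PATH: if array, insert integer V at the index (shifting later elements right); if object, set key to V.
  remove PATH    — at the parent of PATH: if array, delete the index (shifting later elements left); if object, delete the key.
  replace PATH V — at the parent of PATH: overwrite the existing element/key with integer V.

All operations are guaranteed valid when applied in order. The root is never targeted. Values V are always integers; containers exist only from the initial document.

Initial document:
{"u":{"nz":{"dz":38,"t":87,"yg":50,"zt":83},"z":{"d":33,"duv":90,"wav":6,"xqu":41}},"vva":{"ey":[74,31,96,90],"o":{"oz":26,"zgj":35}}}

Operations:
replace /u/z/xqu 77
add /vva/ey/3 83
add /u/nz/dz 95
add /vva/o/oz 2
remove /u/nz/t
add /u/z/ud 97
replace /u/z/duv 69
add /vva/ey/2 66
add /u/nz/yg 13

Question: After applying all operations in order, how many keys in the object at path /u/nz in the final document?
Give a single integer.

After op 1 (replace /u/z/xqu 77): {"u":{"nz":{"dz":38,"t":87,"yg":50,"zt":83},"z":{"d":33,"duv":90,"wav":6,"xqu":77}},"vva":{"ey":[74,31,96,90],"o":{"oz":26,"zgj":35}}}
After op 2 (add /vva/ey/3 83): {"u":{"nz":{"dz":38,"t":87,"yg":50,"zt":83},"z":{"d":33,"duv":90,"wav":6,"xqu":77}},"vva":{"ey":[74,31,96,83,90],"o":{"oz":26,"zgj":35}}}
After op 3 (add /u/nz/dz 95): {"u":{"nz":{"dz":95,"t":87,"yg":50,"zt":83},"z":{"d":33,"duv":90,"wav":6,"xqu":77}},"vva":{"ey":[74,31,96,83,90],"o":{"oz":26,"zgj":35}}}
After op 4 (add /vva/o/oz 2): {"u":{"nz":{"dz":95,"t":87,"yg":50,"zt":83},"z":{"d":33,"duv":90,"wav":6,"xqu":77}},"vva":{"ey":[74,31,96,83,90],"o":{"oz":2,"zgj":35}}}
After op 5 (remove /u/nz/t): {"u":{"nz":{"dz":95,"yg":50,"zt":83},"z":{"d":33,"duv":90,"wav":6,"xqu":77}},"vva":{"ey":[74,31,96,83,90],"o":{"oz":2,"zgj":35}}}
After op 6 (add /u/z/ud 97): {"u":{"nz":{"dz":95,"yg":50,"zt":83},"z":{"d":33,"duv":90,"ud":97,"wav":6,"xqu":77}},"vva":{"ey":[74,31,96,83,90],"o":{"oz":2,"zgj":35}}}
After op 7 (replace /u/z/duv 69): {"u":{"nz":{"dz":95,"yg":50,"zt":83},"z":{"d":33,"duv":69,"ud":97,"wav":6,"xqu":77}},"vva":{"ey":[74,31,96,83,90],"o":{"oz":2,"zgj":35}}}
After op 8 (add /vva/ey/2 66): {"u":{"nz":{"dz":95,"yg":50,"zt":83},"z":{"d":33,"duv":69,"ud":97,"wav":6,"xqu":77}},"vva":{"ey":[74,31,66,96,83,90],"o":{"oz":2,"zgj":35}}}
After op 9 (add /u/nz/yg 13): {"u":{"nz":{"dz":95,"yg":13,"zt":83},"z":{"d":33,"duv":69,"ud":97,"wav":6,"xqu":77}},"vva":{"ey":[74,31,66,96,83,90],"o":{"oz":2,"zgj":35}}}
Size at path /u/nz: 3

Answer: 3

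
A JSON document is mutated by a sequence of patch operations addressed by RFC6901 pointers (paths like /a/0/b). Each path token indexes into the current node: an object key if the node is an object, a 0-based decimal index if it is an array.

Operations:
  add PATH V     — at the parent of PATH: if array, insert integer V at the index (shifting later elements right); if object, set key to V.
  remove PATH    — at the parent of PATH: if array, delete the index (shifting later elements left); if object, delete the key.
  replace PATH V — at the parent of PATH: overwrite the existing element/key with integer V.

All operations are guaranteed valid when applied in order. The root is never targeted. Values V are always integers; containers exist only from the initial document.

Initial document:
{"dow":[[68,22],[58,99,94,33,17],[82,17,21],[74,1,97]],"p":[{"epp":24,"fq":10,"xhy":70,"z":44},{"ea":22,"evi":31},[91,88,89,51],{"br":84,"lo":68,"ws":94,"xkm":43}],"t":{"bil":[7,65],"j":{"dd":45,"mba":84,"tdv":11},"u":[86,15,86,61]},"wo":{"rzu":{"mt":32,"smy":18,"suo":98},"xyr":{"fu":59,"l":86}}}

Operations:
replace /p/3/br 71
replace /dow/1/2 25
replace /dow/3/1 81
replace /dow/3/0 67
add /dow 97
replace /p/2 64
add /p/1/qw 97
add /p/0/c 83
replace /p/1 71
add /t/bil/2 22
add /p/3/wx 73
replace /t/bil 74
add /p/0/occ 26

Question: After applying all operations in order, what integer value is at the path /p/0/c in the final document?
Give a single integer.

After op 1 (replace /p/3/br 71): {"dow":[[68,22],[58,99,94,33,17],[82,17,21],[74,1,97]],"p":[{"epp":24,"fq":10,"xhy":70,"z":44},{"ea":22,"evi":31},[91,88,89,51],{"br":71,"lo":68,"ws":94,"xkm":43}],"t":{"bil":[7,65],"j":{"dd":45,"mba":84,"tdv":11},"u":[86,15,86,61]},"wo":{"rzu":{"mt":32,"smy":18,"suo":98},"xyr":{"fu":59,"l":86}}}
After op 2 (replace /dow/1/2 25): {"dow":[[68,22],[58,99,25,33,17],[82,17,21],[74,1,97]],"p":[{"epp":24,"fq":10,"xhy":70,"z":44},{"ea":22,"evi":31},[91,88,89,51],{"br":71,"lo":68,"ws":94,"xkm":43}],"t":{"bil":[7,65],"j":{"dd":45,"mba":84,"tdv":11},"u":[86,15,86,61]},"wo":{"rzu":{"mt":32,"smy":18,"suo":98},"xyr":{"fu":59,"l":86}}}
After op 3 (replace /dow/3/1 81): {"dow":[[68,22],[58,99,25,33,17],[82,17,21],[74,81,97]],"p":[{"epp":24,"fq":10,"xhy":70,"z":44},{"ea":22,"evi":31},[91,88,89,51],{"br":71,"lo":68,"ws":94,"xkm":43}],"t":{"bil":[7,65],"j":{"dd":45,"mba":84,"tdv":11},"u":[86,15,86,61]},"wo":{"rzu":{"mt":32,"smy":18,"suo":98},"xyr":{"fu":59,"l":86}}}
After op 4 (replace /dow/3/0 67): {"dow":[[68,22],[58,99,25,33,17],[82,17,21],[67,81,97]],"p":[{"epp":24,"fq":10,"xhy":70,"z":44},{"ea":22,"evi":31},[91,88,89,51],{"br":71,"lo":68,"ws":94,"xkm":43}],"t":{"bil":[7,65],"j":{"dd":45,"mba":84,"tdv":11},"u":[86,15,86,61]},"wo":{"rzu":{"mt":32,"smy":18,"suo":98},"xyr":{"fu":59,"l":86}}}
After op 5 (add /dow 97): {"dow":97,"p":[{"epp":24,"fq":10,"xhy":70,"z":44},{"ea":22,"evi":31},[91,88,89,51],{"br":71,"lo":68,"ws":94,"xkm":43}],"t":{"bil":[7,65],"j":{"dd":45,"mba":84,"tdv":11},"u":[86,15,86,61]},"wo":{"rzu":{"mt":32,"smy":18,"suo":98},"xyr":{"fu":59,"l":86}}}
After op 6 (replace /p/2 64): {"dow":97,"p":[{"epp":24,"fq":10,"xhy":70,"z":44},{"ea":22,"evi":31},64,{"br":71,"lo":68,"ws":94,"xkm":43}],"t":{"bil":[7,65],"j":{"dd":45,"mba":84,"tdv":11},"u":[86,15,86,61]},"wo":{"rzu":{"mt":32,"smy":18,"suo":98},"xyr":{"fu":59,"l":86}}}
After op 7 (add /p/1/qw 97): {"dow":97,"p":[{"epp":24,"fq":10,"xhy":70,"z":44},{"ea":22,"evi":31,"qw":97},64,{"br":71,"lo":68,"ws":94,"xkm":43}],"t":{"bil":[7,65],"j":{"dd":45,"mba":84,"tdv":11},"u":[86,15,86,61]},"wo":{"rzu":{"mt":32,"smy":18,"suo":98},"xyr":{"fu":59,"l":86}}}
After op 8 (add /p/0/c 83): {"dow":97,"p":[{"c":83,"epp":24,"fq":10,"xhy":70,"z":44},{"ea":22,"evi":31,"qw":97},64,{"br":71,"lo":68,"ws":94,"xkm":43}],"t":{"bil":[7,65],"j":{"dd":45,"mba":84,"tdv":11},"u":[86,15,86,61]},"wo":{"rzu":{"mt":32,"smy":18,"suo":98},"xyr":{"fu":59,"l":86}}}
After op 9 (replace /p/1 71): {"dow":97,"p":[{"c":83,"epp":24,"fq":10,"xhy":70,"z":44},71,64,{"br":71,"lo":68,"ws":94,"xkm":43}],"t":{"bil":[7,65],"j":{"dd":45,"mba":84,"tdv":11},"u":[86,15,86,61]},"wo":{"rzu":{"mt":32,"smy":18,"suo":98},"xyr":{"fu":59,"l":86}}}
After op 10 (add /t/bil/2 22): {"dow":97,"p":[{"c":83,"epp":24,"fq":10,"xhy":70,"z":44},71,64,{"br":71,"lo":68,"ws":94,"xkm":43}],"t":{"bil":[7,65,22],"j":{"dd":45,"mba":84,"tdv":11},"u":[86,15,86,61]},"wo":{"rzu":{"mt":32,"smy":18,"suo":98},"xyr":{"fu":59,"l":86}}}
After op 11 (add /p/3/wx 73): {"dow":97,"p":[{"c":83,"epp":24,"fq":10,"xhy":70,"z":44},71,64,{"br":71,"lo":68,"ws":94,"wx":73,"xkm":43}],"t":{"bil":[7,65,22],"j":{"dd":45,"mba":84,"tdv":11},"u":[86,15,86,61]},"wo":{"rzu":{"mt":32,"smy":18,"suo":98},"xyr":{"fu":59,"l":86}}}
After op 12 (replace /t/bil 74): {"dow":97,"p":[{"c":83,"epp":24,"fq":10,"xhy":70,"z":44},71,64,{"br":71,"lo":68,"ws":94,"wx":73,"xkm":43}],"t":{"bil":74,"j":{"dd":45,"mba":84,"tdv":11},"u":[86,15,86,61]},"wo":{"rzu":{"mt":32,"smy":18,"suo":98},"xyr":{"fu":59,"l":86}}}
After op 13 (add /p/0/occ 26): {"dow":97,"p":[{"c":83,"epp":24,"fq":10,"occ":26,"xhy":70,"z":44},71,64,{"br":71,"lo":68,"ws":94,"wx":73,"xkm":43}],"t":{"bil":74,"j":{"dd":45,"mba":84,"tdv":11},"u":[86,15,86,61]},"wo":{"rzu":{"mt":32,"smy":18,"suo":98},"xyr":{"fu":59,"l":86}}}
Value at /p/0/c: 83

Answer: 83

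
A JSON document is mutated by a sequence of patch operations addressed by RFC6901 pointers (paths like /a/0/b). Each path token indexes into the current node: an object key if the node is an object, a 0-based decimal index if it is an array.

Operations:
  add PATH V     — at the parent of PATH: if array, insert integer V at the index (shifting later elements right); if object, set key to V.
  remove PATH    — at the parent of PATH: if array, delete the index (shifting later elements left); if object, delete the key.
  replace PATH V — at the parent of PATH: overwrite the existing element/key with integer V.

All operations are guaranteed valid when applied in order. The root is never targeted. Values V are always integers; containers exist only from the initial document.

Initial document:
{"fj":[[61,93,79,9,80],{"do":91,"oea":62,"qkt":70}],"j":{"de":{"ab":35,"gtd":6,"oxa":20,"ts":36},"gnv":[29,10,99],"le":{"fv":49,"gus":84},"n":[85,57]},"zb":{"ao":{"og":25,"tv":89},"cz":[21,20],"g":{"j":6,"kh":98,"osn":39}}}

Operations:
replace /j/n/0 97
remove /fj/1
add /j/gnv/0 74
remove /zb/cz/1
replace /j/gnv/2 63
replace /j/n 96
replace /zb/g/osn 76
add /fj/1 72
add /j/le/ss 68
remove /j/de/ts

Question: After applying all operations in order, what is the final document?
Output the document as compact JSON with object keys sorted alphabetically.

Answer: {"fj":[[61,93,79,9,80],72],"j":{"de":{"ab":35,"gtd":6,"oxa":20},"gnv":[74,29,63,99],"le":{"fv":49,"gus":84,"ss":68},"n":96},"zb":{"ao":{"og":25,"tv":89},"cz":[21],"g":{"j":6,"kh":98,"osn":76}}}

Derivation:
After op 1 (replace /j/n/0 97): {"fj":[[61,93,79,9,80],{"do":91,"oea":62,"qkt":70}],"j":{"de":{"ab":35,"gtd":6,"oxa":20,"ts":36},"gnv":[29,10,99],"le":{"fv":49,"gus":84},"n":[97,57]},"zb":{"ao":{"og":25,"tv":89},"cz":[21,20],"g":{"j":6,"kh":98,"osn":39}}}
After op 2 (remove /fj/1): {"fj":[[61,93,79,9,80]],"j":{"de":{"ab":35,"gtd":6,"oxa":20,"ts":36},"gnv":[29,10,99],"le":{"fv":49,"gus":84},"n":[97,57]},"zb":{"ao":{"og":25,"tv":89},"cz":[21,20],"g":{"j":6,"kh":98,"osn":39}}}
After op 3 (add /j/gnv/0 74): {"fj":[[61,93,79,9,80]],"j":{"de":{"ab":35,"gtd":6,"oxa":20,"ts":36},"gnv":[74,29,10,99],"le":{"fv":49,"gus":84},"n":[97,57]},"zb":{"ao":{"og":25,"tv":89},"cz":[21,20],"g":{"j":6,"kh":98,"osn":39}}}
After op 4 (remove /zb/cz/1): {"fj":[[61,93,79,9,80]],"j":{"de":{"ab":35,"gtd":6,"oxa":20,"ts":36},"gnv":[74,29,10,99],"le":{"fv":49,"gus":84},"n":[97,57]},"zb":{"ao":{"og":25,"tv":89},"cz":[21],"g":{"j":6,"kh":98,"osn":39}}}
After op 5 (replace /j/gnv/2 63): {"fj":[[61,93,79,9,80]],"j":{"de":{"ab":35,"gtd":6,"oxa":20,"ts":36},"gnv":[74,29,63,99],"le":{"fv":49,"gus":84},"n":[97,57]},"zb":{"ao":{"og":25,"tv":89},"cz":[21],"g":{"j":6,"kh":98,"osn":39}}}
After op 6 (replace /j/n 96): {"fj":[[61,93,79,9,80]],"j":{"de":{"ab":35,"gtd":6,"oxa":20,"ts":36},"gnv":[74,29,63,99],"le":{"fv":49,"gus":84},"n":96},"zb":{"ao":{"og":25,"tv":89},"cz":[21],"g":{"j":6,"kh":98,"osn":39}}}
After op 7 (replace /zb/g/osn 76): {"fj":[[61,93,79,9,80]],"j":{"de":{"ab":35,"gtd":6,"oxa":20,"ts":36},"gnv":[74,29,63,99],"le":{"fv":49,"gus":84},"n":96},"zb":{"ao":{"og":25,"tv":89},"cz":[21],"g":{"j":6,"kh":98,"osn":76}}}
After op 8 (add /fj/1 72): {"fj":[[61,93,79,9,80],72],"j":{"de":{"ab":35,"gtd":6,"oxa":20,"ts":36},"gnv":[74,29,63,99],"le":{"fv":49,"gus":84},"n":96},"zb":{"ao":{"og":25,"tv":89},"cz":[21],"g":{"j":6,"kh":98,"osn":76}}}
After op 9 (add /j/le/ss 68): {"fj":[[61,93,79,9,80],72],"j":{"de":{"ab":35,"gtd":6,"oxa":20,"ts":36},"gnv":[74,29,63,99],"le":{"fv":49,"gus":84,"ss":68},"n":96},"zb":{"ao":{"og":25,"tv":89},"cz":[21],"g":{"j":6,"kh":98,"osn":76}}}
After op 10 (remove /j/de/ts): {"fj":[[61,93,79,9,80],72],"j":{"de":{"ab":35,"gtd":6,"oxa":20},"gnv":[74,29,63,99],"le":{"fv":49,"gus":84,"ss":68},"n":96},"zb":{"ao":{"og":25,"tv":89},"cz":[21],"g":{"j":6,"kh":98,"osn":76}}}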